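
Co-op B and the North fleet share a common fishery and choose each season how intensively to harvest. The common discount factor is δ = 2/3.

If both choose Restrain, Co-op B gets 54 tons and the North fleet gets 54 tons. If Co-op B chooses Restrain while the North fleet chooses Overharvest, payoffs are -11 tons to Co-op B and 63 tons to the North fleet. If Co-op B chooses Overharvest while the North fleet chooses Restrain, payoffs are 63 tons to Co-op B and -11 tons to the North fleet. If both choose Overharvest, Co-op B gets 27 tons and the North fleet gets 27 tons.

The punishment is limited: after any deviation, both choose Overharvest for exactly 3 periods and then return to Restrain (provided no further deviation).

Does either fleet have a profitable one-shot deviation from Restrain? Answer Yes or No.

No

A one-shot deviation gives 63 now, then 27 for 3 periods, then back to 54.
Gain from deviating: (63−54) today; loss: (54−27) in each of the next 3 periods.
No-deviation condition: (54−27)(δ+…+δ^3) ≥ 63−54, i.e. δ+…+δ^3 ≥ 1/3.
At δ = 2/3: δ+…+δ^3 = 1.4074 ≥ 0.3333.
So cooperation is sustainable.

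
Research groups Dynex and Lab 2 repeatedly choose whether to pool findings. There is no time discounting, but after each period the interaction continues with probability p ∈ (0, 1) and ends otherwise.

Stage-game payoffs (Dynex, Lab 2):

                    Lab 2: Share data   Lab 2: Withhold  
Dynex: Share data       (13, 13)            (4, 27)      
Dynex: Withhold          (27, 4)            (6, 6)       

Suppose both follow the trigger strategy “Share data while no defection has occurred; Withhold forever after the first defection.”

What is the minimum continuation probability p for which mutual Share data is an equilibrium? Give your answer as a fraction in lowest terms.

With no time discounting, the continuation probability p plays the role of the discount factor.
Grim-trigger IC: 13/(1−p) ≥ 27 + 6p/(1−p) ⇒ p ≥ (27−13)/(27−6) = 2/3.

2/3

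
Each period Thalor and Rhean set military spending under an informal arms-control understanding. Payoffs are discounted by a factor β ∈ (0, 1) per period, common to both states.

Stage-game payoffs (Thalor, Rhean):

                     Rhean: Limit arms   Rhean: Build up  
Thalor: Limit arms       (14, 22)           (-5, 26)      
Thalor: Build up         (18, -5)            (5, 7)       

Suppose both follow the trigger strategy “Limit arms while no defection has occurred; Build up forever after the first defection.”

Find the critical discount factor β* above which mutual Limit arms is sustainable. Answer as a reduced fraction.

For Thalor: deviation gain 18−14 = 4, per-period punishment loss 14−5 = 9. IC gives β ≥ 4/13.
For Rhean: gain 4, loss 15 per period, so β ≥ 4/19.
The tighter constraint is Thalor's, so cooperation needs β ≥ 4/13.

4/13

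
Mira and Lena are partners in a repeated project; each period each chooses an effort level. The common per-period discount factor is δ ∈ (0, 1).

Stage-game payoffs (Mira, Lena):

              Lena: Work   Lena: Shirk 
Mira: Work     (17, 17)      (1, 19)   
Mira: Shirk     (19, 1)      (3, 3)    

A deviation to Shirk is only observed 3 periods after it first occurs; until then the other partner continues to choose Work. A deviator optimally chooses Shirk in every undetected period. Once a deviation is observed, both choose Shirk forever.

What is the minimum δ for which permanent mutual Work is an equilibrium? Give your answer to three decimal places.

A deviator earns 19 for 3 periods, then 3 forever; cooperating earns 17 forever. Multiplying the IC by (1−δ):
17 ≥ 19(1−δ^3) + 3δ^3, so 16·δ^3 ≥ 2 and δ^3 ≥ 1/8.
δ ≥ (1/8)^(1/3) ≈ 0.500.

0.500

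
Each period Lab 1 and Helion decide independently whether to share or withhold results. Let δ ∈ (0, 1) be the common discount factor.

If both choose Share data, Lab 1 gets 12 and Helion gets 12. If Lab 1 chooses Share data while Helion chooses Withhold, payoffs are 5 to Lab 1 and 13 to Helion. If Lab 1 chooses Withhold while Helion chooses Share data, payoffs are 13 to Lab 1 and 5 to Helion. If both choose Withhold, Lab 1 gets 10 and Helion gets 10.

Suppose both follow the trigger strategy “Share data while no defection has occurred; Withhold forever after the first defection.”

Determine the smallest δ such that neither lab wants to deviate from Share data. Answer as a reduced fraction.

12/(1−δ) ≥ 13 + 10δ/(1−δ)
12 ≥ 13 − 3δ
δ ≥ 1/3.

1/3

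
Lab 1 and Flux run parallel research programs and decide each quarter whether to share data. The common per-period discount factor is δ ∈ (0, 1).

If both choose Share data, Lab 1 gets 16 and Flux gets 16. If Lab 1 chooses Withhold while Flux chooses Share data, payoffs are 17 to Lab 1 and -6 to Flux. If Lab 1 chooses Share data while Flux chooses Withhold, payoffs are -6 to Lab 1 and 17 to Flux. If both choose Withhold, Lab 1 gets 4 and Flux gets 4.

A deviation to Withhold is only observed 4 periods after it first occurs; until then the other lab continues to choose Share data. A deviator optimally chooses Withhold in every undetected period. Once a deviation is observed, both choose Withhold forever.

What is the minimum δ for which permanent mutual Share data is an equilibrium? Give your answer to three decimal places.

A deviator earns 17 for 4 periods, then 4 forever; cooperating earns 16 forever. Multiplying the IC by (1−δ):
16 ≥ 17(1−δ^4) + 4δ^4, so 13·δ^4 ≥ 1 and δ^4 ≥ 1/13.
δ ≥ (1/13)^(1/4) ≈ 0.527.

0.527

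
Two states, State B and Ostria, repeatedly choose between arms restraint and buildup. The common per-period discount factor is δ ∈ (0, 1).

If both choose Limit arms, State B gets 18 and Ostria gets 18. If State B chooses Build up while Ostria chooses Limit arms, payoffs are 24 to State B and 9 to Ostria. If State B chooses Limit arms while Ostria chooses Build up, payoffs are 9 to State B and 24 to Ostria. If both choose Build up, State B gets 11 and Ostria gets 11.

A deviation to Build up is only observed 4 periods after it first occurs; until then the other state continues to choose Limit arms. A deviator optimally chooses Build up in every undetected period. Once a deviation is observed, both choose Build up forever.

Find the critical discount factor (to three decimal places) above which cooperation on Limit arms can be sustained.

0.824

A deviator earns 24 for 4 periods, then 11 forever; cooperating earns 18 forever. Multiplying the IC by (1−δ):
18 ≥ 24(1−δ^4) + 11δ^4, so 13·δ^4 ≥ 6 and δ^4 ≥ 6/13.
δ ≥ (6/13)^(1/4) ≈ 0.824.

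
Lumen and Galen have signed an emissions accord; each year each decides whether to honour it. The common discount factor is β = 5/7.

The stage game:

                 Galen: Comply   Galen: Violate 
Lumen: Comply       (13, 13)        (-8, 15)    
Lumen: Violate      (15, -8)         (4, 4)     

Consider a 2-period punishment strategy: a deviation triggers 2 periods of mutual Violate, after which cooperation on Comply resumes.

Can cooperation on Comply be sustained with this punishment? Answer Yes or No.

Yes

Comparing payoff streams over the 3 periods until play realigns: cooperate → 13(1+β+…+β^2); deviate → 15 + 4(β+…+β^2).
Cooperation is sustained iff (13−4)(β+…+β^2) ≥ 15−13.
β+…+β^2 = 5/7·(1−(5/7)^2)/(1−5/7) = 1.2245, and (15−13)/(13−4) = 0.2222.
1.2245 ≥ 0.2222, so cooperation is sustainable.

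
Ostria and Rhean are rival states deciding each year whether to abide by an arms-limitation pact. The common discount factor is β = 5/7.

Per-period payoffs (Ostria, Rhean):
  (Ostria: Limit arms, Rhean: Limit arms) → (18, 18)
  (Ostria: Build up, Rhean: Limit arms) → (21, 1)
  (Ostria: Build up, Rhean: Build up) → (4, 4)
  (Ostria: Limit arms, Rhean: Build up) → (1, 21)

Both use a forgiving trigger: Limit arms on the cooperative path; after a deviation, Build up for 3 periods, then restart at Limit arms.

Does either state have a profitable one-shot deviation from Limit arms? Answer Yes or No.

No

IC: β+…+β^3 ≥ (21−18)/(18−4) = 3/14.
At β = 5/7: partial sum = 1.5889 ≥ 0.2143. Cooperation sustainable.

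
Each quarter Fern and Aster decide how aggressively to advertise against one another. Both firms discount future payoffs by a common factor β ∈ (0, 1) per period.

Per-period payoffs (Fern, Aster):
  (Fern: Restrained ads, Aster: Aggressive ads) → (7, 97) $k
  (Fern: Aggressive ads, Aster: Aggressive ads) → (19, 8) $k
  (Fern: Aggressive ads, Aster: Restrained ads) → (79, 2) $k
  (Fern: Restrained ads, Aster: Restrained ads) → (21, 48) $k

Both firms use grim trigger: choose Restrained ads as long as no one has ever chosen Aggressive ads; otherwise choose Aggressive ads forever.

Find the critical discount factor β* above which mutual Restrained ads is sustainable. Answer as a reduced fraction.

29/30

For Fern: deviation gain 79−21 = 58, per-period punishment loss 21−19 = 2. IC gives β ≥ 58/60 = 29/30.
For Aster: gain 49, loss 40 per period, so β ≥ 49/89.
The tighter constraint is Fern's, so cooperation needs β ≥ 29/30.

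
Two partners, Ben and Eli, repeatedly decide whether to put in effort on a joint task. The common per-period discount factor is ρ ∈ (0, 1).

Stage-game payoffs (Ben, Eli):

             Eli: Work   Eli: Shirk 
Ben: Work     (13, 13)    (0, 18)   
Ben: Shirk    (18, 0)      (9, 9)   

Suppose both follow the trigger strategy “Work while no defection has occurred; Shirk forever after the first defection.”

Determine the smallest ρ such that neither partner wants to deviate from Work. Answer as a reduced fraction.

5/9

Cooperation forever yields 13 each period: 13/(1−ρ).
Deviating yields 18 once, then 9 forever: 18 + 9ρ/(1−ρ).
No profitable deviation requires 13/(1−ρ) ≥ 18 + 9ρ/(1−ρ).
Multiplying by (1−ρ): 13 ≥ 18(1−ρ) + 9ρ = 18 − 9ρ.
So 9ρ ≥ 5, i.e. ρ ≥ 5/9.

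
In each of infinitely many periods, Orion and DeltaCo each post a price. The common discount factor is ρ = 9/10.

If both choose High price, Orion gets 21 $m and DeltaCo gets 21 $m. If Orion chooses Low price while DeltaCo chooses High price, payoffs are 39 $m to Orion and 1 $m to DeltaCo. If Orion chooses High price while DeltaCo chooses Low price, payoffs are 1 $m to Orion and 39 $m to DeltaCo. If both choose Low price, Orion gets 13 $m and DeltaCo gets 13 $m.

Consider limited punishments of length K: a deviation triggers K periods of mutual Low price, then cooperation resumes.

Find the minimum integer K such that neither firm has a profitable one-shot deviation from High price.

3

Need Σ_{k=1}^{K} ρ^k ≥ (39−21)/(21−13) = 2.2500 at ρ = 9/10.
At K = 2 the sum is 1.7100 < 2.2500; at K = 3 it is 2.4390 ≥ 2.2500.
So the minimum punishment length is K = 3.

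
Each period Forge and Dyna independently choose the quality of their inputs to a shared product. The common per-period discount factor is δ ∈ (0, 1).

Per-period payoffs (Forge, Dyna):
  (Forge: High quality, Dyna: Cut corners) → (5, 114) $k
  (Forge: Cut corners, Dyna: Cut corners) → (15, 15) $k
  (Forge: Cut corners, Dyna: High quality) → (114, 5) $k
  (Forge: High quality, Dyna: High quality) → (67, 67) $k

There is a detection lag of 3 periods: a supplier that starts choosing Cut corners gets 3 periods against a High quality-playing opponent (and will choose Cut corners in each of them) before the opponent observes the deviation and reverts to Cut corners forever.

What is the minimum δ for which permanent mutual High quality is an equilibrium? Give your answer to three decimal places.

0.780

A deviator earns 114 for 3 periods, then 15 forever; cooperating earns 67 forever. Multiplying the IC by (1−δ):
67 ≥ 114(1−δ^3) + 15δ^3, so 99·δ^3 ≥ 47 and δ^3 ≥ 47/99.
δ ≥ (47/99)^(1/3) ≈ 0.780.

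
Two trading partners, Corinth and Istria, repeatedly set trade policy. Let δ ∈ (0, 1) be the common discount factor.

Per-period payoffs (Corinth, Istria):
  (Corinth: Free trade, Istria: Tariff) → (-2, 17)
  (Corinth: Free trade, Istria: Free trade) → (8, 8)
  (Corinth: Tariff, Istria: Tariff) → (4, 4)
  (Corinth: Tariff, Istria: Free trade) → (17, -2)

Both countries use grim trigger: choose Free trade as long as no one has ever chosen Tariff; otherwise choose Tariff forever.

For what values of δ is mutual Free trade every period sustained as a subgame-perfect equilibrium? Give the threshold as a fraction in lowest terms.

9/13

Cooperation forever yields 8 each period: 8/(1−δ).
Deviating yields 17 once, then 4 forever: 17 + 4δ/(1−δ).
No profitable deviation requires 8/(1−δ) ≥ 17 + 4δ/(1−δ).
Multiplying by (1−δ): 8 ≥ 17(1−δ) + 4δ = 17 − 13δ.
So 13δ ≥ 9, i.e. δ ≥ 9/13.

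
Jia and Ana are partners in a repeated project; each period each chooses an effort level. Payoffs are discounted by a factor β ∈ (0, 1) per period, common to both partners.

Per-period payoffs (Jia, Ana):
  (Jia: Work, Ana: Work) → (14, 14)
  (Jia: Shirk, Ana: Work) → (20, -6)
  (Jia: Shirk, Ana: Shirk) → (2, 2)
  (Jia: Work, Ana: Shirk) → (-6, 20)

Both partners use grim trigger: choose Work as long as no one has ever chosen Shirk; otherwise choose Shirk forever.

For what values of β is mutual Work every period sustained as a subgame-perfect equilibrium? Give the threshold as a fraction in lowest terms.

Cooperation forever yields 14 each period: 14/(1−β).
Deviating yields 20 once, then 2 forever: 20 + 2β/(1−β).
No profitable deviation requires 14/(1−β) ≥ 20 + 2β/(1−β).
Multiplying by (1−β): 14 ≥ 20(1−β) + 2β = 20 − 18β.
So 18β ≥ 6, i.e. β ≥ 6/18 = 1/3.

1/3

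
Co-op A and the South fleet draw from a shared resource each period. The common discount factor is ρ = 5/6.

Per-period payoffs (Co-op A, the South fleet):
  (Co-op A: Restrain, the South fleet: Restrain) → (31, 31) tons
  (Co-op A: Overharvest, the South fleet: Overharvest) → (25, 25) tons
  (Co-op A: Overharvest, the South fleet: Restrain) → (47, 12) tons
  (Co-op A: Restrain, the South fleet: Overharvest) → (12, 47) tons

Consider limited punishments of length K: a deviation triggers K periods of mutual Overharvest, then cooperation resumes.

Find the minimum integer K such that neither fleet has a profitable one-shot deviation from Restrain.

5

No profitable deviation requires (31−25)(ρ+…+ρ^K) ≥ 47−31, i.e. ρ+…+ρ^K ≥ 8/3 ≈ 2.6667.
With ρ = 5/6, the partial sums are K=1: 0.8333, K=2: 1.5278, K=3: 2.1065, K=4: 2.5887, K=5: 2.9906.
K = 5 is the first length at which the sum reaches 2.6667.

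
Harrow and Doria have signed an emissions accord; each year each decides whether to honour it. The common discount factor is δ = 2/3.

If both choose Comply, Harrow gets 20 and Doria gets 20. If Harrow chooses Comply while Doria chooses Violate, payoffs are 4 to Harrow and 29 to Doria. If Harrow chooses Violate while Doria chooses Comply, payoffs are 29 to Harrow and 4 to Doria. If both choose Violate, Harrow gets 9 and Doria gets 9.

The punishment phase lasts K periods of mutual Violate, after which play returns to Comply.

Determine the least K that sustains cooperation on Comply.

2

IC: δ(1−δ^K)/(1−δ) ≥ (29−20)/(20−9) = 9/11.
With δ = 2/3: need 1 − δ^K ≥ 9/11·(1−2/3)/(2/3), i.e. δ^K ≤ 0.5909.
Since (2/3)^1 = 0.6667 and (2/3)^2 = 0.4444, the smallest such K is 2.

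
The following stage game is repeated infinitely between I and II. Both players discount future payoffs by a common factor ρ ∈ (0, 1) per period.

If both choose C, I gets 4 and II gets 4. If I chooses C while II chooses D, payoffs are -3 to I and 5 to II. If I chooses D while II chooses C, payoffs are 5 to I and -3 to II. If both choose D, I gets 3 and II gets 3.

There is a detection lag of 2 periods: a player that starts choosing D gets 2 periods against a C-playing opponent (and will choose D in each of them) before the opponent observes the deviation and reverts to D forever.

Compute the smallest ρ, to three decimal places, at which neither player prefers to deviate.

A deviator earns 5 for 2 periods, then 3 forever; cooperating earns 4 forever. Multiplying the IC by (1−ρ):
4 ≥ 5(1−ρ^2) + 3ρ^2, so 2·ρ^2 ≥ 1 and ρ^2 ≥ 1/2.
ρ ≥ (1/2)^(1/2) ≈ 0.707.

0.707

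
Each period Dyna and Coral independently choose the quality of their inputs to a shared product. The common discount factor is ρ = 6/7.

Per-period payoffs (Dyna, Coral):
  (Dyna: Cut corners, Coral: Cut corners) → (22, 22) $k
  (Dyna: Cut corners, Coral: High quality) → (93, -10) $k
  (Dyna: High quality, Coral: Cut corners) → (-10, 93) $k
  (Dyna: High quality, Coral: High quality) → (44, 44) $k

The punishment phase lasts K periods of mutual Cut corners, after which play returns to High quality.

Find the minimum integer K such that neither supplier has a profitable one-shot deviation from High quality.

4

No profitable deviation requires (44−22)(ρ+…+ρ^K) ≥ 93−44, i.e. ρ+…+ρ^K ≥ 49/22 ≈ 2.2273.
With ρ = 6/7, the partial sums are K=1: 0.8571, K=2: 1.5918, K=3: 2.2216, K=4: 2.7613.
K = 4 is the first length at which the sum reaches 2.2273.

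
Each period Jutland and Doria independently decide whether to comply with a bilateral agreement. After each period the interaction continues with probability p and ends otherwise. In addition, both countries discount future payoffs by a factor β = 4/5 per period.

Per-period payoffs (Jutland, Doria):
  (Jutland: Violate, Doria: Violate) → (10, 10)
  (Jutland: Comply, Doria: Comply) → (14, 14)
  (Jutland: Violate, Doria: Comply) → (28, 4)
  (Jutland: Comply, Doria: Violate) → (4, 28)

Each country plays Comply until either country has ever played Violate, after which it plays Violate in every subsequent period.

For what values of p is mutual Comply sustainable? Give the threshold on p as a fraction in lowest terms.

35/36

Expected continuation weight on next period's payoff is β·p = 4/5·p, which plays the role of the discount factor.
Cooperation requires 4/5·p ≥ (28−14)/(28−10) = 7/9, hence p ≥ 35/36.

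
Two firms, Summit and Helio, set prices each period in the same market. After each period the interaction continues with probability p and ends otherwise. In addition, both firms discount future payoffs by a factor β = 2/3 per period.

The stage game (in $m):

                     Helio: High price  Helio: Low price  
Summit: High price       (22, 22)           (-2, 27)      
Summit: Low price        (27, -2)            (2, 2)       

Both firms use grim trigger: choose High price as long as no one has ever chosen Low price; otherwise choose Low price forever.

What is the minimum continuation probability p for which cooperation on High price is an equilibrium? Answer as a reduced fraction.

3/10

With continuation probability p and discount β, the effective per-period discount factor is βp.
Grim-trigger IC: βp ≥ (27−22)/(27−2) = 1/5.
So p ≥ (1/5)/(2/3) = 3/10.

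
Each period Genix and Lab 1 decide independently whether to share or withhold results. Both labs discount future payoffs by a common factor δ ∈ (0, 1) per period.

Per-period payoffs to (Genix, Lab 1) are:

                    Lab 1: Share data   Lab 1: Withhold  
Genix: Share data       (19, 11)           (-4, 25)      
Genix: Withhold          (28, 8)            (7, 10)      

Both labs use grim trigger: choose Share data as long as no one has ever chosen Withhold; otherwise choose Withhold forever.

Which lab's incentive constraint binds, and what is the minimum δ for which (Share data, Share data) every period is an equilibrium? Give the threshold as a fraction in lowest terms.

Genix: cooperation gives 19 each period; deviation gives 28 once then 7 forever.
  19/(1−δ) ≥ 28 + 7δ/(1−δ) ⇒ δ ≥ 9/21 = 3/7.
Lab 1: cooperation gives 11 each period; deviation gives 25 once then 10 forever.
  δ ≥ 14/15.
Both must hold, so the binding constraint is Lab 1's: δ ≥ 14/15.

Lab 1; δ ≥ 14/15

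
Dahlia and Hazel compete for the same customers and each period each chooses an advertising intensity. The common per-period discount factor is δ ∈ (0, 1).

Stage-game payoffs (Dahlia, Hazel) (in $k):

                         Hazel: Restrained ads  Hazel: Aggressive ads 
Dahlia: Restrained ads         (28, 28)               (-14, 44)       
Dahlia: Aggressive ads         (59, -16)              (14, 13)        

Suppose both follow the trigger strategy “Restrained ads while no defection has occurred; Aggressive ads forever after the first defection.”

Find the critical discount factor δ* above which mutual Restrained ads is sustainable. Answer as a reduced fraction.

Dahlia: cooperation gives 28 each period; deviation gives 59 once then 14 forever.
  28/(1−δ) ≥ 59 + 14δ/(1−δ) ⇒ δ ≥ 31/45.
Hazel: cooperation gives 28 each period; deviation gives 44 once then 13 forever.
  δ ≥ 16/31.
Both must hold, so the binding constraint is Dahlia's: δ ≥ 31/45.

31/45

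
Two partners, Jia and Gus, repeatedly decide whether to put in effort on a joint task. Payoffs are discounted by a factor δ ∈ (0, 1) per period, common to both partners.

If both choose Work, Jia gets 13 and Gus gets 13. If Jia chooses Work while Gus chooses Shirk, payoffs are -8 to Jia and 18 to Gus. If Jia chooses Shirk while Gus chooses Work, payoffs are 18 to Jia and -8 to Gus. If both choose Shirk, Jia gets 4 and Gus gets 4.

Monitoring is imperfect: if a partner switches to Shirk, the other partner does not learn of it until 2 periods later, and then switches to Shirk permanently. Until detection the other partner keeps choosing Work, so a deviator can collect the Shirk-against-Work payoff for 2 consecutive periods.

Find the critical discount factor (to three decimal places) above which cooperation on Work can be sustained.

0.598

A deviator earns 18 for 2 periods, then 4 forever; cooperating earns 13 forever. Multiplying the IC by (1−δ):
13 ≥ 18(1−δ^2) + 4δ^2, so 14·δ^2 ≥ 5 and δ^2 ≥ 5/14.
δ ≥ (5/14)^(1/2) ≈ 0.598.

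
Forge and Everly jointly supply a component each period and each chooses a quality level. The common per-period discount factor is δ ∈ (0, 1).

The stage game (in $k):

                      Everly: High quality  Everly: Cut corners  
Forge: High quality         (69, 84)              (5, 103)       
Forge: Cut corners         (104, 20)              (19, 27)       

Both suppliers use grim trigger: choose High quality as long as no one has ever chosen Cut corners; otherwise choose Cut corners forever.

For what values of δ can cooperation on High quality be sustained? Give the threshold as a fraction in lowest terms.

Forge: cooperation gives 69 each period; deviation gives 104 once then 19 forever.
  69/(1−δ) ≥ 104 + 19δ/(1−δ) ⇒ δ ≥ 35/85 = 7/17.
Everly: cooperation gives 84 each period; deviation gives 103 once then 27 forever.
  δ ≥ 19/76 = 1/4.
Both must hold, so the binding constraint is Forge's: δ ≥ 7/17.

7/17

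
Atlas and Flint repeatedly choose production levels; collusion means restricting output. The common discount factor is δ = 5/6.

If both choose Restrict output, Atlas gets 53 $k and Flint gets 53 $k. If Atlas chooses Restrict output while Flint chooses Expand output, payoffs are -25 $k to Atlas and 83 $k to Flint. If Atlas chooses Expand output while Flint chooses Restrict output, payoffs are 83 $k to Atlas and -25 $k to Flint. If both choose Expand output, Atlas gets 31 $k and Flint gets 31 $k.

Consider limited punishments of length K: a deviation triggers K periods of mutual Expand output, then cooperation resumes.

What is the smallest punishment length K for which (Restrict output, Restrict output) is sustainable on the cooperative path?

IC: δ(1−δ^K)/(1−δ) ≥ (83−53)/(53−31) = 15/11.
With δ = 5/6: need 1 − δ^K ≥ 15/11·(1−5/6)/(5/6), i.e. δ^K ≤ 0.7273.
Since (5/6)^1 = 0.8333 and (5/6)^2 = 0.6944, the smallest such K is 2.

2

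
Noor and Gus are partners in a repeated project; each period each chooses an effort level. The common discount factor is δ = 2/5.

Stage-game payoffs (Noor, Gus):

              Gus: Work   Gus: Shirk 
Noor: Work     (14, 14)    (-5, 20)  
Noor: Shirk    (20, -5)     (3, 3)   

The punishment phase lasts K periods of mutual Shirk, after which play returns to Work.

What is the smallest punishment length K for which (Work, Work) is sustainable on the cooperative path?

2

No profitable deviation requires (14−3)(δ+…+δ^K) ≥ 20−14, i.e. δ+…+δ^K ≥ 6/11 ≈ 0.5455.
With δ = 2/5, the partial sums are K=1: 0.4000, K=2: 0.5600.
K = 2 is the first length at which the sum reaches 0.5455.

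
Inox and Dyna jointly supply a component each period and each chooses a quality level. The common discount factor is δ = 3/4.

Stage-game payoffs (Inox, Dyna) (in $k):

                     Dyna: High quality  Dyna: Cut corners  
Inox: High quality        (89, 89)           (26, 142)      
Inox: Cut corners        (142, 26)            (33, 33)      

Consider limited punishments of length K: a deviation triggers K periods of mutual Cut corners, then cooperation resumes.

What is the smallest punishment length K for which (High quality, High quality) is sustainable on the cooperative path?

IC: δ(1−δ^K)/(1−δ) ≥ (142−89)/(89−33) = 53/56.
With δ = 3/4: need 1 − δ^K ≥ 53/56·(1−3/4)/(3/4), i.e. δ^K ≤ 0.6845.
Since (3/4)^1 = 0.7500 and (3/4)^2 = 0.5625, the smallest such K is 2.

2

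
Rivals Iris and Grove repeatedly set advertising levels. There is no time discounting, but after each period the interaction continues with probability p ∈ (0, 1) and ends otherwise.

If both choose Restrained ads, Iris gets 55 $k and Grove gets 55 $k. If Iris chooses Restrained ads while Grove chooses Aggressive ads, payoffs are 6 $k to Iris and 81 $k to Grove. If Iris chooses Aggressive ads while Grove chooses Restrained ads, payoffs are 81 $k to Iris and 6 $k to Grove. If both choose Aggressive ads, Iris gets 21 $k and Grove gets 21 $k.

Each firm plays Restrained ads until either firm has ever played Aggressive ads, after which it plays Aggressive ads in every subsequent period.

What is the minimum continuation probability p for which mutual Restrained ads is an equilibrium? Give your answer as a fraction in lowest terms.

Expected cooperation value is 55 + p·55 + p²·55 + … = 55/(1−p); deviation gives 81 + p·21/(1−p).
55 ≥ 81(1−p) + 21p ⇒ 60p ≥ 26 ⇒ p ≥ 26/60 = 13/30.

13/30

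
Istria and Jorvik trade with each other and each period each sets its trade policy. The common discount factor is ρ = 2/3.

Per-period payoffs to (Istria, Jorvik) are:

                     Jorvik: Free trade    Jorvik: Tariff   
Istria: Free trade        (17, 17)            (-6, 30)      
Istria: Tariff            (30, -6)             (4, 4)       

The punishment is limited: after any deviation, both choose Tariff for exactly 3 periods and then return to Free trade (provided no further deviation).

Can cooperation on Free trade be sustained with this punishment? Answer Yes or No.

IC: ρ+…+ρ^3 ≥ (30−17)/(17−4) = 1.
At ρ = 2/3: partial sum = 1.4074 ≥ 1.0000. Cooperation sustainable.

Yes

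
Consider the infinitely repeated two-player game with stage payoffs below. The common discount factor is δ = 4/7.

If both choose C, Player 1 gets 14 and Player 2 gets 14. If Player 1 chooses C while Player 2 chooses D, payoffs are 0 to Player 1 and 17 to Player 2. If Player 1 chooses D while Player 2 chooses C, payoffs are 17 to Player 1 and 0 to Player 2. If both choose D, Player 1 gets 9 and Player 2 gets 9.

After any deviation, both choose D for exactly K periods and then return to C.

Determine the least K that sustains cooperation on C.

2

IC: δ(1−δ^K)/(1−δ) ≥ (17−14)/(14−9) = 3/5.
With δ = 4/7: need 1 − δ^K ≥ 3/5·(1−4/7)/(4/7), i.e. δ^K ≤ 0.5500.
Since (4/7)^1 = 0.5714 and (4/7)^2 = 0.3265, the smallest such K is 2.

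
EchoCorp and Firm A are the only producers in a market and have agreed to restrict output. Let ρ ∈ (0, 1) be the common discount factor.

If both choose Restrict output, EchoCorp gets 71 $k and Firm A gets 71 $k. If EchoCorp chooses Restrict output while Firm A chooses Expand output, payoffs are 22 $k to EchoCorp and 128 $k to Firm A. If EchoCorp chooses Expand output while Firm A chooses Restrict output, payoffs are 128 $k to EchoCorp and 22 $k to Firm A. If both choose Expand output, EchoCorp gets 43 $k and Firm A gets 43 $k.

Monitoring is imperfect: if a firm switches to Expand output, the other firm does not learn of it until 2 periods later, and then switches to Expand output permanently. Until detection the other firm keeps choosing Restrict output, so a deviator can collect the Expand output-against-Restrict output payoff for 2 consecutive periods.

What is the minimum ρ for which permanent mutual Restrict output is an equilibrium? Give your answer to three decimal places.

0.819

Deviating for the 2 undetected periods gains 128−71 = 57 per period over cooperation, then loses 71−43 = 28 per period forever once punishment starts.
Gain: 57(1 + ρ + … + ρ^1); loss: 28·ρ^2/(1−ρ).
No profitable deviation ⇔ 57(1−ρ^2) ≤ 28·ρ^2, i.e. ρ^2 ≥ 57/(57+28) = 57/85.
Hence ρ ≥ (57/85)^(1/2) ≈ 0.819.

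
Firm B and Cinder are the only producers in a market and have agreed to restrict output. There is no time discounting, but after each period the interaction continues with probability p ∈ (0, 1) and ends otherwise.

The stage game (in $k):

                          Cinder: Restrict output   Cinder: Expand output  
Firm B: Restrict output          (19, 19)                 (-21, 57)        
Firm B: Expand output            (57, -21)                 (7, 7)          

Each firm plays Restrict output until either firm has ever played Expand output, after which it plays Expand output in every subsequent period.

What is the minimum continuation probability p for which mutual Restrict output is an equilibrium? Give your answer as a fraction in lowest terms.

With no time discounting, the continuation probability p plays the role of the discount factor.
Grim-trigger IC: 19/(1−p) ≥ 57 + 7p/(1−p) ⇒ p ≥ (57−19)/(57−7) = 19/25.

19/25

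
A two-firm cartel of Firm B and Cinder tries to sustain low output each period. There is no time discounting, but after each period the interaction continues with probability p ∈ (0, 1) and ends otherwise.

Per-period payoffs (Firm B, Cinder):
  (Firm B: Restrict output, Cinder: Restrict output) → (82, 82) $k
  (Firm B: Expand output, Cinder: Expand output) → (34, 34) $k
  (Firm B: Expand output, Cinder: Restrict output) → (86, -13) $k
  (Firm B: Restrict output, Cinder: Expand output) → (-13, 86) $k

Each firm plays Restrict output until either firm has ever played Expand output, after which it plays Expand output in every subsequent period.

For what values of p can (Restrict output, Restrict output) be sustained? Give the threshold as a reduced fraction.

1/13

With no time discounting, the continuation probability p plays the role of the discount factor.
Grim-trigger IC: 82/(1−p) ≥ 86 + 34p/(1−p) ⇒ p ≥ (86−82)/(86−34) = 1/13.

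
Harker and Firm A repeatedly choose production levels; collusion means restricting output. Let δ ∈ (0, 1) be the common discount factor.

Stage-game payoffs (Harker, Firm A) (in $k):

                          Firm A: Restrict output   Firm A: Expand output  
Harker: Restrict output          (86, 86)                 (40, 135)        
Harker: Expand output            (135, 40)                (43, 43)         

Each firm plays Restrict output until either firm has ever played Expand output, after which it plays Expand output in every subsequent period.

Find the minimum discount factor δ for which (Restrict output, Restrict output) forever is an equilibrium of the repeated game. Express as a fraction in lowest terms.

49/92

Under grim trigger the critical discount factor is (T−C)/(T−P) with T = 135, C = 86, P = 43.
δ* = (135−86)/(135−43) = 49/92.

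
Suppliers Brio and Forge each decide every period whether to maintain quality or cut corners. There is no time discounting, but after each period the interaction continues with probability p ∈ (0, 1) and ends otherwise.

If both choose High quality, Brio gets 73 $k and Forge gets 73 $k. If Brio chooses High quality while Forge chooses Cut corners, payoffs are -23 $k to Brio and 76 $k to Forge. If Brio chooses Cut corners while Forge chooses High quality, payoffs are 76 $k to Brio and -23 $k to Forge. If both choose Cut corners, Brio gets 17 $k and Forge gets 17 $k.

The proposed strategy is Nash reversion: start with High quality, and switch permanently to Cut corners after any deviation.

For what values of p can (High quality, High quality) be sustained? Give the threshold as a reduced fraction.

3/59

With no time discounting, the continuation probability p plays the role of the discount factor.
Grim-trigger IC: 73/(1−p) ≥ 76 + 17p/(1−p) ⇒ p ≥ (76−73)/(76−17) = 3/59.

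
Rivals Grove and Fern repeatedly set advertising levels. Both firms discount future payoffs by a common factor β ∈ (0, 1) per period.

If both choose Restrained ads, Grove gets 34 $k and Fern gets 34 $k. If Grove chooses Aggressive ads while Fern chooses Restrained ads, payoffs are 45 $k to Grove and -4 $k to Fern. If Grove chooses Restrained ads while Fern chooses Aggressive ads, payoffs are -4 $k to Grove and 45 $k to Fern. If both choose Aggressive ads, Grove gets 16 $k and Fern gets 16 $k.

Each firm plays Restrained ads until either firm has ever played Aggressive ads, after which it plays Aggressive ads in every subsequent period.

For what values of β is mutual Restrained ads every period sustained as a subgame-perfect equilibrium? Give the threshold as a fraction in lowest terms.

11/29

One-period gain from deviating is 45 − 34 = 11. The loss is 34 − 16 = 18 in every subsequent period, with present value 18·β/(1−β).
Deviation is unprofitable when 18·β/(1−β) ≥ 11, i.e. β/(1−β) ≥ 11/18.
Equivalently β ≥ 11/(11+18) = 11/29.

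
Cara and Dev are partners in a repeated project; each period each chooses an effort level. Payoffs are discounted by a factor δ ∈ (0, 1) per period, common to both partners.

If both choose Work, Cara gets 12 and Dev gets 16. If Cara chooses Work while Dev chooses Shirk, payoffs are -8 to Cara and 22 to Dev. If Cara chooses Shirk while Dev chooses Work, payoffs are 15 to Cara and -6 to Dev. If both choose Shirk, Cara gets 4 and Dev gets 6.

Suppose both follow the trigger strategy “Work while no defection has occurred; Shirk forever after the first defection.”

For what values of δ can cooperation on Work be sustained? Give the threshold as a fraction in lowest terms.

3/8

Cara's threshold: (15−12)/(15−4) = 3/11.
Dev's threshold: (22−16)/(22−6) = 3/8.
3/11 < 3/8, so Dev binds and δ* = 3/8.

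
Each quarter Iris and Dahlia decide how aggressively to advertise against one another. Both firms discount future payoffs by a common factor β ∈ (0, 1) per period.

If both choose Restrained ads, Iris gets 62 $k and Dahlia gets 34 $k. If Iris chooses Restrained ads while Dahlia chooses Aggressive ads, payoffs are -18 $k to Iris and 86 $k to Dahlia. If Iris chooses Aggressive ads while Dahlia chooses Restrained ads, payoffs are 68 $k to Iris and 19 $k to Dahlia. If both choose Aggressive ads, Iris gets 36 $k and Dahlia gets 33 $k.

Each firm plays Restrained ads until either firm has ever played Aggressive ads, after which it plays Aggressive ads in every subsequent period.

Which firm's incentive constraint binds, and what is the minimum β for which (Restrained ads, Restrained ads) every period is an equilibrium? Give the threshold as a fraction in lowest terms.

Dahlia; β ≥ 52/53

Iris's threshold: (68−62)/(68−36) = 3/16.
Dahlia's threshold: (86−34)/(86−33) = 52/53.
3/16 < 52/53, so Dahlia binds and β* = 52/53.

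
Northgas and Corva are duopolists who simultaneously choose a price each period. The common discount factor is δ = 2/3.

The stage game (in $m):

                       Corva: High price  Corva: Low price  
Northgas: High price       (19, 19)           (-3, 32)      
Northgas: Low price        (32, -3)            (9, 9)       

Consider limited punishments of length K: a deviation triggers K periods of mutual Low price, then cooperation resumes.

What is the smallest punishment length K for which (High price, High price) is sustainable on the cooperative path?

3

No profitable deviation requires (19−9)(δ+…+δ^K) ≥ 32−19, i.e. δ+…+δ^K ≥ 13/10 ≈ 1.3000.
With δ = 2/3, the partial sums are K=1: 0.6667, K=2: 1.1111, K=3: 1.4074.
K = 3 is the first length at which the sum reaches 1.3000.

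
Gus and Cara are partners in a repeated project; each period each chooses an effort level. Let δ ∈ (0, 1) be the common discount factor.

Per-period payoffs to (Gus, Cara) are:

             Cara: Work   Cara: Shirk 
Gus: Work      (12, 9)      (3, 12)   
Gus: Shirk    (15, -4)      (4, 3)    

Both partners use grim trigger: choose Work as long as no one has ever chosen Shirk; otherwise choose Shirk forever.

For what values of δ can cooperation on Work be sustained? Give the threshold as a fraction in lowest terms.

1/3

Gus's threshold: (15−12)/(15−4) = 3/11.
Cara's threshold: (12−9)/(12−3) = 1/3.
3/11 < 1/3, so Cara binds and δ* = 1/3.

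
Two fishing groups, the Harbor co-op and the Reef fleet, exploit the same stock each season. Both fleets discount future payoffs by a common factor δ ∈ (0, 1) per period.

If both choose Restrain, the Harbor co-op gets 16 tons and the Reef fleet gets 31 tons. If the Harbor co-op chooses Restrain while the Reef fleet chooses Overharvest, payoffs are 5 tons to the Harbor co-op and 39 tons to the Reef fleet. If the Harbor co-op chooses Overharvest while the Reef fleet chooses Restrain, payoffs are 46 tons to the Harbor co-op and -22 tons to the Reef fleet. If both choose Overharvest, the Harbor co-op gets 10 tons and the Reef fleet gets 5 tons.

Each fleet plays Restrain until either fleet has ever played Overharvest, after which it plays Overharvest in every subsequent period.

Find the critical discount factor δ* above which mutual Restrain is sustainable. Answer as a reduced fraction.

the Harbor co-op: cooperation gives 16 each period; deviation gives 46 once then 10 forever.
  16/(1−δ) ≥ 46 + 10δ/(1−δ) ⇒ δ ≥ 30/36 = 5/6.
the Reef fleet: cooperation gives 31 each period; deviation gives 39 once then 5 forever.
  δ ≥ 8/34 = 4/17.
Both must hold, so the binding constraint is the Harbor co-op's: δ ≥ 5/6.

5/6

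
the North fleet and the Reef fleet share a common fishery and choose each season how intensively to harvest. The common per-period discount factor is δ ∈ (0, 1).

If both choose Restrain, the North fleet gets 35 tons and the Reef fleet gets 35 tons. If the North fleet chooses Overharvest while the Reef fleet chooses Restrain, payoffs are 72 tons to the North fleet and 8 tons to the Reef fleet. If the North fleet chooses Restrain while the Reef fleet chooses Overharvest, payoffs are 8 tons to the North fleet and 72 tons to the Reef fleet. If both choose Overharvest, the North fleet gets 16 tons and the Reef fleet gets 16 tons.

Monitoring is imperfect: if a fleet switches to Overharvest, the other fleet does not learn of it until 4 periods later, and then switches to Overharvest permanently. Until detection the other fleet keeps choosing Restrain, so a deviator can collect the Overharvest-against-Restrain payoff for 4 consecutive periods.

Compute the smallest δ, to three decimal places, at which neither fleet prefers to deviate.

0.902

Deviating for the 4 undetected periods gains 72−35 = 37 per period over cooperation, then loses 35−16 = 19 per period forever once punishment starts.
Gain: 37(1 + δ + … + δ^3); loss: 19·δ^4/(1−δ).
No profitable deviation ⇔ 37(1−δ^4) ≤ 19·δ^4, i.e. δ^4 ≥ 37/(37+19) = 37/56.
Hence δ ≥ (37/56)^(1/4) ≈ 0.902.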